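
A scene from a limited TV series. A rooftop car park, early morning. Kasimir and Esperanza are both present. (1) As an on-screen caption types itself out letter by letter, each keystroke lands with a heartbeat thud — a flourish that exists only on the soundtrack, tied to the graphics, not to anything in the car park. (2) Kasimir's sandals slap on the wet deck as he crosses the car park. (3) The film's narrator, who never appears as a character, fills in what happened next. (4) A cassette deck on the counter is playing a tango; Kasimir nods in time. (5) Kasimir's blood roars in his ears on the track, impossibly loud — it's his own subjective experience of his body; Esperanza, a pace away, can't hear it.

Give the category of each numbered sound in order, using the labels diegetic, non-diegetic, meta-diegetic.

(1) is non-diegetic: the caption isn't part of the story world, so neither is the sound tied to it.
(2) is diegetic: it's the physical sound of Kasimir moving in the space.
(3) is non-diegetic: the narrator exists outside the story world, addressing only the audience.
(4) the music comes from an on-screen device that Kasimir responds to → diegetic.
(5) is meta-diegetic: point-of-audition from inside Kasimir's body; not a sound in the room.

non-diegetic, diegetic, non-diegetic, diegetic, meta-diegetic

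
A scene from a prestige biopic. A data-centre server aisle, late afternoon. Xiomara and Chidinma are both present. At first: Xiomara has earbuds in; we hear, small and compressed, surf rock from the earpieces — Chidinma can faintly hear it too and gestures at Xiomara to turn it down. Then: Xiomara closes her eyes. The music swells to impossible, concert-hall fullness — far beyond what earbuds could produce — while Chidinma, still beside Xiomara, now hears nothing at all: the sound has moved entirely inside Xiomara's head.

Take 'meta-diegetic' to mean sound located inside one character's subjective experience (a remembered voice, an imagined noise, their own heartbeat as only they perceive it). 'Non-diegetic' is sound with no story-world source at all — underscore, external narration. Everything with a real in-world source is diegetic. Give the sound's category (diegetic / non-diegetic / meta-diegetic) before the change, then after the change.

diegetic, meta-diegetic

Before the change: the earbuds are a physical source both characters can hear → diegetic.
After the change: the music now exists only as Xiomara's subjective experience; Chidinma can no longer hear it → meta-diegetic.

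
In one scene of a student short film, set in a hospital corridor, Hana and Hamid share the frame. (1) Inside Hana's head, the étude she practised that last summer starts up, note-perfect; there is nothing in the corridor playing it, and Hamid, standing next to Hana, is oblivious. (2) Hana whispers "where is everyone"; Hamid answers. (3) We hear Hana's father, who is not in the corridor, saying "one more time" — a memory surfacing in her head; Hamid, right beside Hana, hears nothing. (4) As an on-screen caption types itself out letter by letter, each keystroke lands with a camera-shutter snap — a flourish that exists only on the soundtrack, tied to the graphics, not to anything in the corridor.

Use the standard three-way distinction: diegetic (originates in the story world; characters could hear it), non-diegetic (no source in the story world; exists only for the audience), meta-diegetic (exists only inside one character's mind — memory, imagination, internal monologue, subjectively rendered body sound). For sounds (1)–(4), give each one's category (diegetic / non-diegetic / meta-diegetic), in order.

meta-diegetic, diegetic, meta-diegetic, non-diegetic

Sound (1): the music is a memory playing inside Hana's mind alone; no real-world source, Hamid can't hear it, so meta-diegetic.
(2) is diegetic: spoken by a character present in the story world.
(3) a remembered line, private to Hana — not present in the room, not audible to Hamid → meta-diegetic.
Sound (4): it accompanies on-screen graphics, not anything inside the story world, so non-diegetic.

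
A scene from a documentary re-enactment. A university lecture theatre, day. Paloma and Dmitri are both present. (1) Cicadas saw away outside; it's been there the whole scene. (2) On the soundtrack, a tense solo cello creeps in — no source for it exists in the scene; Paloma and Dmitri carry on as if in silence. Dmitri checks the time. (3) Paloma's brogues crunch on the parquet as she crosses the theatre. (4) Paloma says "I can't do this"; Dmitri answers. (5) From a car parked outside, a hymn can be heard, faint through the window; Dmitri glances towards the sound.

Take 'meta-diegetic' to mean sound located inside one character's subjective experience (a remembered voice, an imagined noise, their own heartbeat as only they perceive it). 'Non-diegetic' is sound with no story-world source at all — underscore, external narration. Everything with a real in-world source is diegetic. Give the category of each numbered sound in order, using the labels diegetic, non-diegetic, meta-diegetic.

Sound (1): ambient/room sound belonging to the story's physical space, so diegetic.
Sound (2): score with no on-screen or off-screen source; it exists for the audience alone, so non-diegetic.
(3) Paloma's footsteps are produced in the story world → diegetic.
(4) on-screen dialogue — Paloma speaks and Dmitri is there to hear → diegetic.
(5) is diegetic: it's coming from a car parked outside — a location within the story world — and Dmitri reacts.

diegetic, non-diegetic, diegetic, diegetic, diegetic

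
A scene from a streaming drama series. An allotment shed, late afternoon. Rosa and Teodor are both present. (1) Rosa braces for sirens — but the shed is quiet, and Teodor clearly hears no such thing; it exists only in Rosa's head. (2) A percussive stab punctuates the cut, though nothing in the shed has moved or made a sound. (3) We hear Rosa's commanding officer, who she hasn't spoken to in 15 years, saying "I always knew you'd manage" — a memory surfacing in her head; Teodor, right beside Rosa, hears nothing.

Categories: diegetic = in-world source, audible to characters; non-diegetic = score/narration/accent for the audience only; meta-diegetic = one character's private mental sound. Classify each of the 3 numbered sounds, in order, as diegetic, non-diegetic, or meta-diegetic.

Sound (1): Rosa alone 'hears' it — an imagined sound, not present in the space, so meta-diegetic.
(2) nothing in the scene produces it; it's an accent added for the audience → non-diegetic.
(3) it's Rosa's recollection rendered as sound; the other character can't hear it → meta-diegetic.

meta-diegetic, non-diegetic, meta-diegetic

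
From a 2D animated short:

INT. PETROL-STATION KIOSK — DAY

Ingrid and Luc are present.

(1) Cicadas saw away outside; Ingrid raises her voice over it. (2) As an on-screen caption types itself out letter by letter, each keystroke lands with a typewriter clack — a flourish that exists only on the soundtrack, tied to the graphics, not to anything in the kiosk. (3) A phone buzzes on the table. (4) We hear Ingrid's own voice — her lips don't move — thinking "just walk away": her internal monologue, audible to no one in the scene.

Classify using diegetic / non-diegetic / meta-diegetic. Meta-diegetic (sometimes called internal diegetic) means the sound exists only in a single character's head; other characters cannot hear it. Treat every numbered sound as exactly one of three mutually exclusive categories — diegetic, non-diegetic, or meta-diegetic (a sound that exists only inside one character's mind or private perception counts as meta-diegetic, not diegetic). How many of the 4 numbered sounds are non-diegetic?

1

Sound (1): cicadas is part of the location's real environment, so diegetic.
(2) is non-diegetic: sound married to a title/caption — outside the diegesis by definition.
Sound (3): a phone is a real object/event in the scene's world, so diegetic.
(4) Ingrid's thought-voice: a private mental sound no other character can hear → meta-diegetic.
So 1 of the 4 is non-diegetic: (2).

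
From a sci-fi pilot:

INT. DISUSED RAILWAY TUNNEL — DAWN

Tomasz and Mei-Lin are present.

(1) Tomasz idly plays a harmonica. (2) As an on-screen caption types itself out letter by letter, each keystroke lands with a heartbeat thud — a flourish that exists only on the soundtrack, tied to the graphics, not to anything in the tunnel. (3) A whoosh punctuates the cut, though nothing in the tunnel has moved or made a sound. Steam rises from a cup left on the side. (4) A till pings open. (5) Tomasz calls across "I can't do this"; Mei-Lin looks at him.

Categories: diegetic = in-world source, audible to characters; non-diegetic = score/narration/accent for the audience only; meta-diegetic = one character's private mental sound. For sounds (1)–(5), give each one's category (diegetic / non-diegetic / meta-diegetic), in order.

(1) is diegetic: Tomasz is producing the music live, in the story world.
(2) is non-diegetic: the caption isn't part of the story world, so neither is the sound tied to it.
(3) is non-diegetic: it's a sound-design accent with no in-world source; no one in the scene can hear it.
Sound (4): a till is a real object/event in the scene's world, so diegetic.
Sound (5): spoken by a character present in the story world, so diegetic.

diegetic, non-diegetic, non-diegetic, diegetic, diegetic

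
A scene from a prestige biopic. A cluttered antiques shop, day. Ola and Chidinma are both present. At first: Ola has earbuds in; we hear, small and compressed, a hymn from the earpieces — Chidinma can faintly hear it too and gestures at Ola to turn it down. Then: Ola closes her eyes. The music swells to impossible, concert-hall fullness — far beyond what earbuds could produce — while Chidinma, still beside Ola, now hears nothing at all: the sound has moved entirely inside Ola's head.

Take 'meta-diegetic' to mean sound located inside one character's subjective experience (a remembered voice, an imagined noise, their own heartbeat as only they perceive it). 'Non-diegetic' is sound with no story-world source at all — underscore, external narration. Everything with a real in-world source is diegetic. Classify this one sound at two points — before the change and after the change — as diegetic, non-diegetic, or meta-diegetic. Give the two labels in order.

diegetic, meta-diegetic

Before the change: the earbuds are a physical source both characters can hear → diegetic.
After the change: the music now exists only as Ola's subjective experience; Chidinma can no longer hear it → meta-diegetic.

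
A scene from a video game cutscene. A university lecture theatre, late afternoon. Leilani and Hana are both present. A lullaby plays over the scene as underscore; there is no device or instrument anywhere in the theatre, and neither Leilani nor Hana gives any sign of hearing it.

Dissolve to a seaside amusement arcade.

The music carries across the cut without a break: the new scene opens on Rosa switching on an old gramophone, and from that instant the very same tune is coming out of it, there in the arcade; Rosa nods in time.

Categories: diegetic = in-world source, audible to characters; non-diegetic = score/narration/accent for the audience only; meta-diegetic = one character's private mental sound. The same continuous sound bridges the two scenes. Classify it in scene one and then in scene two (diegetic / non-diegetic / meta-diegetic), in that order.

Scene one: there's no in-world source anywhere and no character hears it — underscore for the audience only → non-diegetic.
Scene two: once Rosa turns on an old gramophone, the music has a real source in the story world and Rosa reacts to it → diegetic.

non-diegetic, diegetic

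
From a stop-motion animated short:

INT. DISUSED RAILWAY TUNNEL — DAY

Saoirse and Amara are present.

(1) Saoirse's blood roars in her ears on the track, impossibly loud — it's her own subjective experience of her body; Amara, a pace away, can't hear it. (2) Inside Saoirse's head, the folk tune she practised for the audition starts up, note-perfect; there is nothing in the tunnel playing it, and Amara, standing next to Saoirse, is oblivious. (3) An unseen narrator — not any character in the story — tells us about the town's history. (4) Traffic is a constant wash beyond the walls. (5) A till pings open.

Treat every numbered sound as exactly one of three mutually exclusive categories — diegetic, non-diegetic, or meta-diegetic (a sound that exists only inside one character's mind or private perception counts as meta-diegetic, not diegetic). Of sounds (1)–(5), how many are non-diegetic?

(1) is meta-diegetic: it's Saoirse's internal bodily sensation rendered as sound; only Saoirse 'hears' it.
(2) is meta-diegetic: it lives in Saoirse's subjectivity, not in the tunnel.
Sound (3): the narrator exists outside the story world, addressing only the audience, so non-diegetic.
(4) is diegetic: it's the actual ambient sound of the location.
(5) the sound comes from a till physically present in the location → diegetic.
Non-diegetic: (3) — that's 1.

1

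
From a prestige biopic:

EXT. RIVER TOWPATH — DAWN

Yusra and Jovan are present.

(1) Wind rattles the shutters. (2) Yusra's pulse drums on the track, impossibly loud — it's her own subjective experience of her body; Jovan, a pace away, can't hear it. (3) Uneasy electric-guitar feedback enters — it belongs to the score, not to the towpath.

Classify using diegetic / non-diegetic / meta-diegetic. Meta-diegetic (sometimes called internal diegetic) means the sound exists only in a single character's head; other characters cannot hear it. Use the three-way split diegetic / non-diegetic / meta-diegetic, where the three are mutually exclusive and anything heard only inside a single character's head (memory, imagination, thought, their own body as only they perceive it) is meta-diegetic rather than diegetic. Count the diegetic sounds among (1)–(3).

1

(1) it's the actual ambient sound of the location → diegetic.
(2) is meta-diegetic: point-of-audition from inside Yusra's body; not a sound in the room.
(3) it has no source in the story world and no character can hear it — it's underscore → non-diegetic.
Diegetic: (1) — that's 1.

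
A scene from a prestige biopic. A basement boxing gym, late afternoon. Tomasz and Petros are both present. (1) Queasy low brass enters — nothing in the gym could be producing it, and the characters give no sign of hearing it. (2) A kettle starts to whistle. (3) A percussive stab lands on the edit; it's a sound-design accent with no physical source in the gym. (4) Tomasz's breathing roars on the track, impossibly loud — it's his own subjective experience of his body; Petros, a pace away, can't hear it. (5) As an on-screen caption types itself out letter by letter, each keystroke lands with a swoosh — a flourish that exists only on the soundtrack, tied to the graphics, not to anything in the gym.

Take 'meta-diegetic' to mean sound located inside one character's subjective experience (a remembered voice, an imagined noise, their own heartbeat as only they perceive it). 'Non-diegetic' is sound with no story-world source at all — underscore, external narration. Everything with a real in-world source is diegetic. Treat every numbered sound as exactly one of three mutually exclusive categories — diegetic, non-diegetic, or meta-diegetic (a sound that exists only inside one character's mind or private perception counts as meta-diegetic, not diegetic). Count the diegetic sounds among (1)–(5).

(1) is non-diegetic: nothing in the gym produces it and the characters don't hear it — pure soundtrack.
Sound (2): a kettle is a real object/event in the scene's world, so diegetic.
Sound (3): nothing in the scene produces it; it's an accent added for the audience, so non-diegetic.
(4) a subjective body sound — Tomasz's private perception, inaudible to Petros → meta-diegetic.
(5) it accompanies on-screen graphics, not anything inside the story world → non-diegetic.
So 1 of the 5 is diegetic: (2).

1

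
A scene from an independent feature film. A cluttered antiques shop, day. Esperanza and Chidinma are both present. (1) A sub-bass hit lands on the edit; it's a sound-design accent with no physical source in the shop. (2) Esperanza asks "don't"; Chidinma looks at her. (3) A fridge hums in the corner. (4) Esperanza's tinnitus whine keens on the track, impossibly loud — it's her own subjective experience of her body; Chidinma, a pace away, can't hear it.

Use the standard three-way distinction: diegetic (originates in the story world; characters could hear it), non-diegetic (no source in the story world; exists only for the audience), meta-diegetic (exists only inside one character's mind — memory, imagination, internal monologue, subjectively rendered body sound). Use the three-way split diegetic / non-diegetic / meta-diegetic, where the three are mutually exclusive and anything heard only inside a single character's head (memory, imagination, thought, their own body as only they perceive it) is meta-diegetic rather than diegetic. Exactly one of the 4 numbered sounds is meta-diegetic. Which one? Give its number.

4

(1) is non-diegetic: an editorial stinger — it belongs to the cut, not the story world.
(2) Esperanza is a character speaking aloud in the scene → diegetic.
(3) it's the actual ambient sound of the location → diegetic.
(4) is meta-diegetic: a subjective body sound — Esperanza's private perception, inaudible to Chidinma.
Only (4) is meta-diegetic.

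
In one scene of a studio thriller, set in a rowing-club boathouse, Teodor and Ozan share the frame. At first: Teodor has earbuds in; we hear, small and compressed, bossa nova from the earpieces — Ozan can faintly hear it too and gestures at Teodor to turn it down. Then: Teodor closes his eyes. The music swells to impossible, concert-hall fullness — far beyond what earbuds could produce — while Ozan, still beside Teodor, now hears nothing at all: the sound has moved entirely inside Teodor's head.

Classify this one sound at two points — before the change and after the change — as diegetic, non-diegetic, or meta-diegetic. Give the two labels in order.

Before the change: the earbuds are a physical source both characters can hear → diegetic.
After the change: the music now exists only as Teodor's subjective experience; Ozan can no longer hear it → meta-diegetic.

diegetic, meta-diegetic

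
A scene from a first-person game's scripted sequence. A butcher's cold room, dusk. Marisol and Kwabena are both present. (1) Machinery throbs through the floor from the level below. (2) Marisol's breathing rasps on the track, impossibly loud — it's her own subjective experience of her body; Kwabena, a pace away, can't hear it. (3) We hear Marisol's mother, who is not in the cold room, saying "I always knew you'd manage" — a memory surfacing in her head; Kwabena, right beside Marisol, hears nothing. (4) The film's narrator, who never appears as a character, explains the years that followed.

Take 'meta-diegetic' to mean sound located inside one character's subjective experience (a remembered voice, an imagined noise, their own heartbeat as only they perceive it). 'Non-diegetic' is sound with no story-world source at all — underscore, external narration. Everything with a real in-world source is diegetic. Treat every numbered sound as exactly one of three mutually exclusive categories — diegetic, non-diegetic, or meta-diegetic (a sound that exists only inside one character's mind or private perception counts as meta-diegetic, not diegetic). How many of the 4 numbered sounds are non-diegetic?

1

(1) is diegetic: ambient/room sound belonging to the story's physical space.
(2) a subjective body sound — Marisol's private perception, inaudible to Kwabena → meta-diegetic.
(3) a remembered line, private to Marisol — not present in the room, not audible to Kwabena → meta-diegetic.
(4) commentary laid over the scene from outside the fiction → non-diegetic.
Non-diegetic: (4) — that's 1.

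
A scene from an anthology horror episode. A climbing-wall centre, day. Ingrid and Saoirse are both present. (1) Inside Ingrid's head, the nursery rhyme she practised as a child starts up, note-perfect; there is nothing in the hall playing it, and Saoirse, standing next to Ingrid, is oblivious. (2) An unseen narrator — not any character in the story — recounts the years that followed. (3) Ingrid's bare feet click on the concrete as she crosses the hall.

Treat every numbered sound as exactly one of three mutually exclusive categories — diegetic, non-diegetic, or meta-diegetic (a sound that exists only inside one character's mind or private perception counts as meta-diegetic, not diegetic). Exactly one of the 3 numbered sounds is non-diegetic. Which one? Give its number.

Sound (1): the music is a memory playing inside Ingrid's mind alone; no real-world source, Saoirse can't hear it, so meta-diegetic.
(2) is non-diegetic: the narrator exists outside the story world, addressing only the audience.
Sound (3): Ingrid's footsteps are produced in the story world, so diegetic.
Only (2) is non-diegetic.

2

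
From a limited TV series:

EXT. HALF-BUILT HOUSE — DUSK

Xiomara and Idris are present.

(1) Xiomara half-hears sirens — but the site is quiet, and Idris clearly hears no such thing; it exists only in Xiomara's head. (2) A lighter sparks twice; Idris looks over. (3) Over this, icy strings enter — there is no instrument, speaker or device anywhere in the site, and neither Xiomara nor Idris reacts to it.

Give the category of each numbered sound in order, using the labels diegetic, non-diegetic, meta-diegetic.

(1) is meta-diegetic: the sound is imagined by Xiomara; nothing in the story world is producing it and Idris can't hear it.
Sound (2): an in-world source (a lighter); characters could hear it, so diegetic.
(3) is non-diegetic: score with no on-screen or off-screen source; it exists for the audience alone.

meta-diegetic, diegetic, non-diegetic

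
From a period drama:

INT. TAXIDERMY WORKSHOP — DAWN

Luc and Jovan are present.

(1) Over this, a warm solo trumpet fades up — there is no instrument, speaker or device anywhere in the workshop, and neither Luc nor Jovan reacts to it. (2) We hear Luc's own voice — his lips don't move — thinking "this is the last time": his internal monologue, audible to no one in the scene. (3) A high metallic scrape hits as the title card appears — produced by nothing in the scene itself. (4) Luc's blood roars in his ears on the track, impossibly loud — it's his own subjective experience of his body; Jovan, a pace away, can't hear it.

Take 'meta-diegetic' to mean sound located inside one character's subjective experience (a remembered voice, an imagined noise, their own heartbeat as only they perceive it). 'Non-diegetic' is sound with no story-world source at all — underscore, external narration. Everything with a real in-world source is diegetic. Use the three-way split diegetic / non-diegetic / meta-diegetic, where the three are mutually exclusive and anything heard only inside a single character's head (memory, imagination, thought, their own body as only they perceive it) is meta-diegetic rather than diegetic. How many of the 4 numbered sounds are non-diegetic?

Sound (1): nothing in the workshop produces it and the characters don't hear it — pure soundtrack, so non-diegetic.
(2) it's Luc's unspoken thought, heard only by the audience via his subjectivity → meta-diegetic.
(3) it's a sound-design accent with no in-world source; no one in the scene can hear it → non-diegetic.
(4) is meta-diegetic: point-of-audition from inside Luc's body; not a sound in the room.
Non-diegetic: (1), (3) — that's 2.

2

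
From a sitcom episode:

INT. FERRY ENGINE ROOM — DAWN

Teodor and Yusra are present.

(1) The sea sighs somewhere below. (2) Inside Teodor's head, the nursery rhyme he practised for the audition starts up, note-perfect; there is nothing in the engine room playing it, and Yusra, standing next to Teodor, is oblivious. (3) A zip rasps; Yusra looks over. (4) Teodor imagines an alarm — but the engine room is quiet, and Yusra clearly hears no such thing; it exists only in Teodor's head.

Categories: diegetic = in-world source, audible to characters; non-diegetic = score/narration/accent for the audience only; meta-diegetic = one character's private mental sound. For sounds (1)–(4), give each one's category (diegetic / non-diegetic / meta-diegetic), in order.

Sound (1): the sea is part of the location's real environment, so diegetic.
(2) is meta-diegetic: remembered music, private to Teodor — Yusra is oblivious because it isn't in the room.
(3) the sound comes from a zip physically present in the location → diegetic.
(4) is meta-diegetic: subjective to Teodor: the engine room is silent and Yusra hears nothing.

diegetic, meta-diegetic, diegetic, meta-diegetic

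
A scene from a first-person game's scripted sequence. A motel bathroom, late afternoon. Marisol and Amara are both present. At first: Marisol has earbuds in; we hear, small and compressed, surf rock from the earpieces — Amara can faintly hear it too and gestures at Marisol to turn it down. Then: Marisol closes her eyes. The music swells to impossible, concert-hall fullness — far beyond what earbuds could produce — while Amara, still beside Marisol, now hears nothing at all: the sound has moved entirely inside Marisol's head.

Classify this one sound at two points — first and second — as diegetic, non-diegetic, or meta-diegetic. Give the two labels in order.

diegetic, meta-diegetic

First: the earbuds are a physical source both characters can hear → diegetic.
Second: the music now exists only as Marisol's subjective experience; Amara can no longer hear it → meta-diegetic.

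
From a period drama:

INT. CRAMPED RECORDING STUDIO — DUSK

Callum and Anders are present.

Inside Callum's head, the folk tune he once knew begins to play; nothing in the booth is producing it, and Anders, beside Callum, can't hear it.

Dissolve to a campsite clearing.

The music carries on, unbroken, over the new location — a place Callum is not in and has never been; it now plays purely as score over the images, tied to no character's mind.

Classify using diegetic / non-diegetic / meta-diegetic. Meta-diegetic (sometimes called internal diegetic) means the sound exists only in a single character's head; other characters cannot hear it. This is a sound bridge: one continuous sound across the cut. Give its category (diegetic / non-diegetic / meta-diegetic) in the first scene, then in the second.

meta-diegetic, non-diegetic

Scene one: the music exists only inside Callum's mind; Anders can't hear it → meta-diegetic.
Scene two: it's detached from Callum entirely and plays over unrelated images with no in-world source — conventional underscore → non-diegetic.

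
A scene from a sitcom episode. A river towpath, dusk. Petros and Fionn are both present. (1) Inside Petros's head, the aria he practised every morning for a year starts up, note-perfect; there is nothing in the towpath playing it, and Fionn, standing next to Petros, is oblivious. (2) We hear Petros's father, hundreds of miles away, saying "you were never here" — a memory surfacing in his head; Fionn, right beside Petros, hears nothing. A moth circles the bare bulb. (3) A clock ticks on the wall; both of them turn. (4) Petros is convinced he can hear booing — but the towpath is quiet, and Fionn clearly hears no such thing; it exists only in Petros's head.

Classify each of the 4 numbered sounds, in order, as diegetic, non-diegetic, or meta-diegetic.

(1) remembered music, private to Petros — Fionn is oblivious because it isn't in the room → meta-diegetic.
(2) a remembered line, private to Petros — not present in the room, not audible to Fionn → meta-diegetic.
Sound (3): the sound comes from a clock physically present in the location, so diegetic.
(4) the sound is imagined by Petros; nothing in the story world is producing it and Fionn can't hear it → meta-diegetic.

meta-diegetic, meta-diegetic, diegetic, meta-diegetic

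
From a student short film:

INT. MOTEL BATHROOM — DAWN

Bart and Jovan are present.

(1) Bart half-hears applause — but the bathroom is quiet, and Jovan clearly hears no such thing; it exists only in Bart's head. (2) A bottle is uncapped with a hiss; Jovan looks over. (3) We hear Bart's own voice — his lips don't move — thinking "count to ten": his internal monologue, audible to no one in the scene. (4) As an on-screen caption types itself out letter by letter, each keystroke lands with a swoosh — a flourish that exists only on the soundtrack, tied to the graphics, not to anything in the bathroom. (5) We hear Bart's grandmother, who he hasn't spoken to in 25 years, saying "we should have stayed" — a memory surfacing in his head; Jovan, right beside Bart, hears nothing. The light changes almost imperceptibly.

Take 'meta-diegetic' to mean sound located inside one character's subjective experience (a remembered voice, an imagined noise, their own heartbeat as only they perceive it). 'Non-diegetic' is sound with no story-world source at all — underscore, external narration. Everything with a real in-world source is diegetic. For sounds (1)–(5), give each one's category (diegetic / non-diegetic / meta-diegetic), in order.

(1) subjective to Bart: the bathroom is silent and Jovan hears nothing → meta-diegetic.
(2) is diegetic: the sound comes from a bottle physically present in the location.
(3) Bart's thought-voice: a private mental sound no other character can hear → meta-diegetic.
Sound (4): the caption isn't part of the story world, so neither is the sound tied to it, so non-diegetic.
Sound (5): the voice is a memory playing only inside Bart's mind; Jovan can't hear it, so meta-diegetic.

meta-diegetic, diegetic, meta-diegetic, non-diegetic, meta-diegetic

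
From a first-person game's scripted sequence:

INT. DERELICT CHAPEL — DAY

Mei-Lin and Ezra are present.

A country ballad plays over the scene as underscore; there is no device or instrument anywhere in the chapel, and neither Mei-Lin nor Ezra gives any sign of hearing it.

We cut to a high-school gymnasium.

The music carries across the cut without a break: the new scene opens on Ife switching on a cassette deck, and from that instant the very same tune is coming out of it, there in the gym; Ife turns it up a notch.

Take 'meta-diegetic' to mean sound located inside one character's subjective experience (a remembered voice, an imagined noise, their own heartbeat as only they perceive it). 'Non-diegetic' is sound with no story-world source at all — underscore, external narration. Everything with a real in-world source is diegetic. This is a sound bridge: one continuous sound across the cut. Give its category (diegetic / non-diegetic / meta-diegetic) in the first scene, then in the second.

Scene one: there's no in-world source anywhere and no character hears it — underscore for the audience only → non-diegetic.
Scene two: once Ife turns on a cassette deck, the music has a real source in the story world and Ife reacts to it → diegetic.

non-diegetic, diegetic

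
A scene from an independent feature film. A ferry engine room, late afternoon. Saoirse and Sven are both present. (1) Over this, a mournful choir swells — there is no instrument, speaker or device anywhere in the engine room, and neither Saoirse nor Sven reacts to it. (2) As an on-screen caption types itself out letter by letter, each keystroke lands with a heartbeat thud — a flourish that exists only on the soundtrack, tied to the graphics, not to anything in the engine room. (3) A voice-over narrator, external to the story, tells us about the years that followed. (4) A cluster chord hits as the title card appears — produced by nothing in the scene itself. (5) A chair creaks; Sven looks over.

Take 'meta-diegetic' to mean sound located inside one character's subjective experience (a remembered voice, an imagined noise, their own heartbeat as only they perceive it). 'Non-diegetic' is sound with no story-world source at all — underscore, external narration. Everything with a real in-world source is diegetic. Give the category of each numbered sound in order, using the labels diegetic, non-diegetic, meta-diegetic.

non-diegetic, non-diegetic, non-diegetic, non-diegetic, diegetic

(1) is non-diegetic: it has no source in the story world and no character can hear it — it's underscore.
(2) is non-diegetic: sound married to a title/caption — outside the diegesis by definition.
(3) is non-diegetic: commentary laid over the scene from outside the fiction.
(4) is non-diegetic: it's a sound-design accent with no in-world source; no one in the scene can hear it.
Sound (5): a chair is a real object/event in the scene's world, so diegetic.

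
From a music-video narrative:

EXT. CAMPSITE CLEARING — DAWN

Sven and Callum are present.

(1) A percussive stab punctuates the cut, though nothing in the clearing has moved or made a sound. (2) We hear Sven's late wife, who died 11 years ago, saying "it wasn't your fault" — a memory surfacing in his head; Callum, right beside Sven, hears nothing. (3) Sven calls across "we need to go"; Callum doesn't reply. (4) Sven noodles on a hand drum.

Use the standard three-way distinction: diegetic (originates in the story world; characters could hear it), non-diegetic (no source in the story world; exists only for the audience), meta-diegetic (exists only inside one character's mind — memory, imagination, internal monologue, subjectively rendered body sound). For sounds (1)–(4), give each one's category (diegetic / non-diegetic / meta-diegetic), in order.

non-diegetic, meta-diegetic, diegetic, diegetic

(1) is non-diegetic: an editorial stinger — it belongs to the cut, not the story world.
(2) is meta-diegetic: it's Sven's recollection rendered as sound; the other character can't hear it.
(3) is diegetic: Sven is a character speaking aloud in the scene.
(4) is diegetic: a character is playing a hand drum on screen.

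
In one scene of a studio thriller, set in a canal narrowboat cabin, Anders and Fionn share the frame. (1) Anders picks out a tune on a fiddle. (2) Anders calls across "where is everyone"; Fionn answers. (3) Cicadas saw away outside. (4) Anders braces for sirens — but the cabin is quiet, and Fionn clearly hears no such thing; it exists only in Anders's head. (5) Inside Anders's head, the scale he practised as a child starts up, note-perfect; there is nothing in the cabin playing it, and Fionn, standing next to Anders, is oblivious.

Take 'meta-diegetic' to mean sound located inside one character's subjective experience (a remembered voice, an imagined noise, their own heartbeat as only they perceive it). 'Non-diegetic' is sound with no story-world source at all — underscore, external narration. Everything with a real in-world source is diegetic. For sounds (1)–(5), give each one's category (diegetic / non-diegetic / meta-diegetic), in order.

diegetic, diegetic, diegetic, meta-diegetic, meta-diegetic

(1) is diegetic: Anders is producing the music live, in the story world.
(2) is diegetic: Anders is a character speaking aloud in the scene.
(3) cicadas is part of the location's real environment → diegetic.
(4) Anders alone 'hears' it — an imagined sound, not present in the space → meta-diegetic.
(5) is meta-diegetic: remembered music, private to Anders — Fionn is oblivious because it isn't in the room.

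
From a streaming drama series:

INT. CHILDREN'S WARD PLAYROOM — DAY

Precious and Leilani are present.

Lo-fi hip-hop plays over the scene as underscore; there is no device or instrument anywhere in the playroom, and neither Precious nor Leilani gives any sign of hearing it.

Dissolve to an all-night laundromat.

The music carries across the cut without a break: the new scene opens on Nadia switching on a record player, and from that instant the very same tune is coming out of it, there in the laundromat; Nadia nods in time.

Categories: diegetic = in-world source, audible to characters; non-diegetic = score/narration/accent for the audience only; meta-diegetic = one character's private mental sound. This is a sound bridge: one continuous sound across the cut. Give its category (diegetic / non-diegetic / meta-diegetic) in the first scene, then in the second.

non-diegetic, diegetic

Scene one: there's no in-world source anywhere and no character hears it — underscore for the audience only → non-diegetic.
Scene two: once Nadia turns on a record player, the music has a real source in the story world and Nadia reacts to it → diegetic.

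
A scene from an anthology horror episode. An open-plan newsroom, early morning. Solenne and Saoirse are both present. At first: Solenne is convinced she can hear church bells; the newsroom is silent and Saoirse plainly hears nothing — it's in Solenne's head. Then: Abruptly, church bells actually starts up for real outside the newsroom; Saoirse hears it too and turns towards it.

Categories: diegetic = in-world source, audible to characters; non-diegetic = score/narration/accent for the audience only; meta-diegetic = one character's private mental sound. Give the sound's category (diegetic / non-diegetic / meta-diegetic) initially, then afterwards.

Initially: only Solenne 'hears' it — imagined, in her mind → meta-diegetic.
Afterwards: now there's a real external source and Saoirse hears it too — in the story world → diegetic.

meta-diegetic, diegetic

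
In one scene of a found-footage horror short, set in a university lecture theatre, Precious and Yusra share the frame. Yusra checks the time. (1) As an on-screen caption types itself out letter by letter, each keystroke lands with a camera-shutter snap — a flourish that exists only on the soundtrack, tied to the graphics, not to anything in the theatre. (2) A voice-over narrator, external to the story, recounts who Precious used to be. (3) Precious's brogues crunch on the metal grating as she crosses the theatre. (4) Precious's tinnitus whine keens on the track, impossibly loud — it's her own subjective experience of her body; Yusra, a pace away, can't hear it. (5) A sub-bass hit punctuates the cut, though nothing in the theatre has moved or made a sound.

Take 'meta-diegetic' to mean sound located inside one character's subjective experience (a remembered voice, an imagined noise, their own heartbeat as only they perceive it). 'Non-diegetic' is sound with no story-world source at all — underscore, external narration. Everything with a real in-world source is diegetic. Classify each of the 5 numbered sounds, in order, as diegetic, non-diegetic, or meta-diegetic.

non-diegetic, non-diegetic, diegetic, meta-diegetic, non-diegetic

(1) is non-diegetic: it accompanies on-screen graphics, not anything inside the story world.
Sound (2): the narrator exists outside the story world, addressing only the audience, so non-diegetic.
(3) it's the physical sound of Precious moving in the space → diegetic.
(4) a subjective body sound — Precious's private perception, inaudible to Yusra → meta-diegetic.
Sound (5): it's a sound-design accent with no in-world source; no one in the scene can hear it, so non-diegetic.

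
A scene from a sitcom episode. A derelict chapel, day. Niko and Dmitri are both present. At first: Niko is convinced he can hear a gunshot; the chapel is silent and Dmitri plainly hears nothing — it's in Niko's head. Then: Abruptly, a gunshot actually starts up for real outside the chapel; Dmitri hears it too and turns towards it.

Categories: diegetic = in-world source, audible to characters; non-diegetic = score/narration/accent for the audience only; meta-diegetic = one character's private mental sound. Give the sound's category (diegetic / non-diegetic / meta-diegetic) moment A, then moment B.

Moment A: only Niko 'hears' it — imagined, in his mind → meta-diegetic.
Moment B: now there's a real external source and Dmitri hears it too — in the story world → diegetic.

meta-diegetic, diegetic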